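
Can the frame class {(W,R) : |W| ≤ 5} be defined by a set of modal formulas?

If a class were modally definable it would be closed under disjoint unions (Goldblatt–Thomason).
Any modal formula valid on each of 6 disjoint one-world frames is valid on their disjoint union (validity is preserved under disjoint unions). Each one-world frame has |W|=1≤5, but the union has |W|=6.
Hence having at most 5 worlds is not modally definable.

No — not modally definable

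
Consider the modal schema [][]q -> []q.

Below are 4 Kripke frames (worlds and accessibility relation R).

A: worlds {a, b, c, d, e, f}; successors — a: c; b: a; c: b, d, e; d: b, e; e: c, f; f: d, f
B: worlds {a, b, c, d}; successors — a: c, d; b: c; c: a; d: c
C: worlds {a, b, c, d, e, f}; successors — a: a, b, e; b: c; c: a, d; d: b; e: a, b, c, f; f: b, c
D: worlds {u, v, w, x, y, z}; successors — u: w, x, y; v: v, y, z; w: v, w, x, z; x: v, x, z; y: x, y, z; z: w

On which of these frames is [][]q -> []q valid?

The schema corresponds to density: forall x forall y (Rxy -> exists z (Rxz & Rzy)).
A: fails — Rde but no z with Rdz and Rze.
B: fails — Rbc but no z with Rbz and Rzc.
C: fails — Rbc but no z with Rbz and Rzc.
D: holds.

D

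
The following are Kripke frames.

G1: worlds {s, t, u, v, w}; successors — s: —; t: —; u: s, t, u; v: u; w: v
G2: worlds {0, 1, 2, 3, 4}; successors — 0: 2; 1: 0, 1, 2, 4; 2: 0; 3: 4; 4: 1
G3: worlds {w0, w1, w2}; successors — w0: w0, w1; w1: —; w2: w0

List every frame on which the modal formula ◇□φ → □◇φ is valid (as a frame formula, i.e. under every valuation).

none

Frame correspondent (Sahlqvist): ∀x ∀y ∀z (Rxy ∧ Rxz → ∃w (Ryw ∧ Rzw)) — i.e. convergence.
G1: fails — Rut and Rut but t and t have no common successor.
G2: fails — R10 and R12 but 0 and 2 have no common successor.
G3: fails — Rw0w1 and Rw0w1 but w1 and w1 have no common successor.
Valid on no frame.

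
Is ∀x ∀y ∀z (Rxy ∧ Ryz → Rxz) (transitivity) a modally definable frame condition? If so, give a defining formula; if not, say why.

Yes: it is transitivity, defined by the 4 schema □r → □□r.
Suppose □r→□□r is valid. Take Rxy, Ryz and set V(r)={w : Rxw}. Then □r at x, so □□r at x, so □r at y, so r at z, i.e. Rxz.

Definable; □r → □□r defines it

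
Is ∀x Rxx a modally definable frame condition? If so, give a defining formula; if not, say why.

Definable; □q → q defines it

The condition is reflexivity. A defining modal formula is □q → q.
Suppose □q→q is valid. At any x set V(q)={w : Rxw}. Then □q holds at x, so q holds at x, i.e. Rxx.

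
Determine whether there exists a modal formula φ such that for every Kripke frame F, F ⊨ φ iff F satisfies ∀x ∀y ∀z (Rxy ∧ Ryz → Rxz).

Definable; □p → □□p defines it

Yes: it is transitivity, defined by the 4 schema □p → □□p.
Suppose □p→□□p is valid. Take Rxy, Ryz and set V(p)={w : Rxw}. Then □p at x, so □□p at x, so □p at y, so p at z, i.e. Rxz.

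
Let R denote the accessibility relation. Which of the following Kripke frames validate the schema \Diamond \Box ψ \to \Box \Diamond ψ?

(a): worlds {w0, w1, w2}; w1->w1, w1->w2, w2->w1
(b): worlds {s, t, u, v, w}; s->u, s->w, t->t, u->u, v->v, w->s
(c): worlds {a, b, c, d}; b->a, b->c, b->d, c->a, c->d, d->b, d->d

(a)

The schema corresponds to convergence: \forall x \forall y \forall z (Rxy \wedge Rxz \to \exists w (Ryw \wedge Rzw)).
(a): satisfies the condition.
(b): fails — Rsw and Rsu but w and u have no common successor.
(c): fails — Rbc and Rba but c and a have no common successor.
Valid on: (a).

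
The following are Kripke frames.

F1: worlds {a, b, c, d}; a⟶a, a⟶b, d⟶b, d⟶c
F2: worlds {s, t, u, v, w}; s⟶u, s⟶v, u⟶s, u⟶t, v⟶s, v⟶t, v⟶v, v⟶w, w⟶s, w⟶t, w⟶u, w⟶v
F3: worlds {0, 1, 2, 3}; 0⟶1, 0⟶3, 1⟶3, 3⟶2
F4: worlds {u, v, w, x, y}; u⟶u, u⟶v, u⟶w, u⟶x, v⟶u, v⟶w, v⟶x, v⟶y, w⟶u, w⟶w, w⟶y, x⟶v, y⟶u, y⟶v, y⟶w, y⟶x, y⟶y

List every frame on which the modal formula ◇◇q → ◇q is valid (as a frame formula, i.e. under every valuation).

F1

Frame correspondent (Sahlqvist): ∀x ∀y ∀z (Rxy ∧ Ryz → Rxz) — i.e. transitivity.
F1: satisfies the condition.
F2: fails — Rvw and Rwu but not Rvu.
F3: fails — R03 and R32 but not R02.
F4: fails — Ruv and Rvy but not Ruy.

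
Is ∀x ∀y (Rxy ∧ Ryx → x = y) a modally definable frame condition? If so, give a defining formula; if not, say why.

No — not modally definable

Any modally definable frame class is closed under surjective bounded morphisms.
The 8-cycle (worlds 0,1,2,3,4,5,6,7 with 0→1→2→3→4→5→6→7→0) is antisymmetric. Sending even-indexed worlds to • and odd-indexed worlds to ∘ is a surjective bounded morphism onto the two-world frame with •↔∘, which is not antisymmetric.
So no modal formula (or set of formulas) defines exactly the antisymmetric frames.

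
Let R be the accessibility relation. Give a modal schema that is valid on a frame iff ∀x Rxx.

This is reflexivity; the standard corresponding axiom is T: □s → s.

□s → s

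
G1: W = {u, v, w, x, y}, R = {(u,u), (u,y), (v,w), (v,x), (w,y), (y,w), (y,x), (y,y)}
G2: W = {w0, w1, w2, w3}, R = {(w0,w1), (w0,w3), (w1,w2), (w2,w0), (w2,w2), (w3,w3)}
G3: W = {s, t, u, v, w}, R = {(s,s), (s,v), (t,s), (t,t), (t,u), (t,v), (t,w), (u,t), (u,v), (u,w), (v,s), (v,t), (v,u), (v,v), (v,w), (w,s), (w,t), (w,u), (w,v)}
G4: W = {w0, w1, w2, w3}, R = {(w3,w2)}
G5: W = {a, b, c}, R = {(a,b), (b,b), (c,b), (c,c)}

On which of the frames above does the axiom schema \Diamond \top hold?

G2, G3, G5

This is the axiom for seriality; its first-order frame correspondent is \forall x \exists y Rxy.
G1: fails — world x has no successor.
G2: ✓.
G3: ✓.
G4: fails — world w0 has no successor.
G5: ✓.
Valid on: G2, G3, G5.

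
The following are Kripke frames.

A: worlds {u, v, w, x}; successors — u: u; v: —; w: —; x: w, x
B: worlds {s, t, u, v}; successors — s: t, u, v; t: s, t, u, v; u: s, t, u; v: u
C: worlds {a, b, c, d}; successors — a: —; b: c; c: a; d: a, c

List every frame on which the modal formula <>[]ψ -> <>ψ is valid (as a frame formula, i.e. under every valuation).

B

Frame correspondent (Sahlqvist): forall x forall y (xRy -> exists w (yRw & xRw)) — i.e. a generalized confluence (Geach) condition.
A: fails — xRw but no t with wRt and xRt.
B: holds.
C: fails — bRc but no w with cRw and bRw.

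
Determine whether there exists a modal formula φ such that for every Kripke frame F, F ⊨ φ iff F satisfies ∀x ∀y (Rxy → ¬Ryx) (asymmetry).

Any modally definable frame class is closed under surjective bounded morphisms.
The 5-cycle (worlds a,b,c,d,e with a→b→c→d→e→a) is asymmetric. Mapping every world to a single reflexive point • is a surjective bounded morphism, and the reflexive point is not asymmetric (R•• but asymmetry requires ¬R••).
Hence asymmetry is not modally definable.

No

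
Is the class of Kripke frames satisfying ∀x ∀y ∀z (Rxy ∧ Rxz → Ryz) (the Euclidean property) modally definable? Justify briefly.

This is a Sahlqvist condition; the 5 axiom ◇p → □◇p defines it.
Suppose ◇p→□◇p is valid. Take Rxy, Rxz and set V(p)={y}. Then ◇p at x, so □◇p at x, so ◇p at z, so some w with Rzw has p; w=y, i.e. Rzy. By symmetry of the argument, Ryz.

Yes — defined by ◇p → □◇p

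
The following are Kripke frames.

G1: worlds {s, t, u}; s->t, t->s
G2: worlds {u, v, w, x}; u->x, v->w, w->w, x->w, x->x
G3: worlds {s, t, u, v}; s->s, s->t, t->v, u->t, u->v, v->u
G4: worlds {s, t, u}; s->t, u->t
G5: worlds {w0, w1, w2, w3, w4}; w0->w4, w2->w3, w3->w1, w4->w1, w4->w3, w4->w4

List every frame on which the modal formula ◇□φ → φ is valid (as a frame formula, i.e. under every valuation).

G1

The schema corresponds to symmetry: ∀x ∀y (Rxy → Ryx).
G1: satisfies the condition.
G2: fails — Rxw but not Rwx.
G3: fails — Rtv but not Rvt.
G4: fails — Rut but not Rtu.
G5: fails — Rw0w4 but not Rw4w0.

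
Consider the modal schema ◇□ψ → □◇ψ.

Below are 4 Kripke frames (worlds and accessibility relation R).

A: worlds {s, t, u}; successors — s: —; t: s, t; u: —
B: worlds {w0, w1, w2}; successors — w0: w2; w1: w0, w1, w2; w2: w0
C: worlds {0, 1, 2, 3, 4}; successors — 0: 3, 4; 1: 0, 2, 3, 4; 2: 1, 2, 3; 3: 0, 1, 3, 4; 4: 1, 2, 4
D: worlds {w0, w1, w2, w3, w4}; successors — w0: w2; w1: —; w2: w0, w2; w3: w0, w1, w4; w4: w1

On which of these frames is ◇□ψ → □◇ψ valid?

The schema corresponds to convergence: ∀x ∀y ∀z (Rxy ∧ Rxz → ∃w (Ryw ∧ Rzw)).
A: fails — Rtt and Rts but t and s have no common successor.
B: fails — Rw1w2 and Rw1w0 but w2 and w0 have no common successor.
C: ✓.
D: fails — Rw3w1 and Rw3w1 but w1 and w1 have no common successor.
Valid on: C.

C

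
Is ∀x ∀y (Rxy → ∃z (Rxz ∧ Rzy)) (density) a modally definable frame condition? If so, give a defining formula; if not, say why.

This is a Sahlqvist condition; the C4 axiom □□p → □p defines it.

Yes, by □□p → □p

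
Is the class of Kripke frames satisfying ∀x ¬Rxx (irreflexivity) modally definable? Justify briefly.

Not modally definable

If a class were modally definable it would be closed under surjective bounded morphisms (Goldblatt–Thomason).
The 5-cycle (worlds s,t,u,v,w with s→t→u→v→w→s) is irreflexive, and the map sending every world to a single reflexive point • is a surjective bounded morphism (forth: every edge maps to (•,•); back: every world has a successor). So any modal formula valid on the 5-cycle is also valid on the reflexive point, which is not irreflexive.
So the class is not modally definable.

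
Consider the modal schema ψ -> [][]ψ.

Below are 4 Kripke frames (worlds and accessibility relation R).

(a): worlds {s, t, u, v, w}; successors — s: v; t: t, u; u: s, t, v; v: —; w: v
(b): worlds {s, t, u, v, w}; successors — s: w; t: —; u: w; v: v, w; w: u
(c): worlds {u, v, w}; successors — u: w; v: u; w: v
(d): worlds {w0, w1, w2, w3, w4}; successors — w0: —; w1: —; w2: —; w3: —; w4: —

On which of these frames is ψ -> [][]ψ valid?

(d)

This is the axiom for a generalized confluence (Geach) condition; its first-order frame correspondent is forall x forall z (x R^2 z -> exists w (x = w & z = w)).
(a): fails — tR²s but t ≠ s.
(b): fails — sR²u but s ≠ u.
(c): fails — uR²v but u ≠ v.
(d): ✓.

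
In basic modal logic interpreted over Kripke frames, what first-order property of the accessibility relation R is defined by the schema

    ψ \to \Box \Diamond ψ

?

Suppose ψ→□◇ψ is valid. Take Rxy and set V(ψ)={x}. Then ψ at x, so □◇ψ at x, so ◇ψ at y, so some z with Ryz has ψ; z=x, i.e. Ryx.

symmetry: \forall x \forall y (Rxy \to Ryx)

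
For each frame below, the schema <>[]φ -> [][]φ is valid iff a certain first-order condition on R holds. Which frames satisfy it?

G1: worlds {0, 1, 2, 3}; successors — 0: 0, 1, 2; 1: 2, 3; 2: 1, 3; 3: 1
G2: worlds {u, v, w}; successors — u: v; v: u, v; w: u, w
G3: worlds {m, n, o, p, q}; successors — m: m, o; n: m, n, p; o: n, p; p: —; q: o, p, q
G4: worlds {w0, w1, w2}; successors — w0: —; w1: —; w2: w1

G4

This is the axiom for a generalized confluence (Geach) condition; its first-order frame correspondent is forall x forall y forall z ((xRy & x R^2 z) -> exists w (yRw & z = w)).
G1: fails — 0R0, 0R²3 but no w with 0Rw and 3=w.
G2: fails — vRu, vR²u but no t with uRt and u=t.
G3: fails — mRm, mR²n but no w with mRw and n=w.
G4: satisfies the condition.
Valid on: G4.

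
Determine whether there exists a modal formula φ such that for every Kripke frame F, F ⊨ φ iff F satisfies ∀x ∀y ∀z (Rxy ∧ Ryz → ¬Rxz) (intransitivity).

If a class were modally definable it would be closed under surjective bounded morphisms (Goldblatt–Thomason).
The 5-cycle (worlds s,t,u,v,w with s→t→u→v→w→s) is intransitive. Mapping every world to a single reflexive point • is a surjective bounded morphism; the reflexive point is not intransitive (R••∧R•• but R••).
So the class is not modally definable.

Not definable by any modal formula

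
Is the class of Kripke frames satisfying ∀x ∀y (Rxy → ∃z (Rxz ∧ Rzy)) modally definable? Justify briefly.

Yes, by □□q → □q

This is a Sahlqvist condition; the C4 axiom □□q → □q defines it.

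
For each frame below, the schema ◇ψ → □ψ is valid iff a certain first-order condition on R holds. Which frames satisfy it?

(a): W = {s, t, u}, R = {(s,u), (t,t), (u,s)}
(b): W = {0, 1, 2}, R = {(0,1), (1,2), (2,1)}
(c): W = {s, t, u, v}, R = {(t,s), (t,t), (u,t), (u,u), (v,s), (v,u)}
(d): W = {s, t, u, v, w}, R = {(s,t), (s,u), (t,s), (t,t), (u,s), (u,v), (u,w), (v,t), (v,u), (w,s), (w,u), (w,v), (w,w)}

(a), (b)

Frame correspondent (Sahlqvist): ∀x ∀y ∀z (Rxy ∧ Rxz → y = z) — i.e. partial functionality.
(a): condition met.
(b): condition met.
(c): fails — t sees both s and t.
(d): fails — s sees both t and u.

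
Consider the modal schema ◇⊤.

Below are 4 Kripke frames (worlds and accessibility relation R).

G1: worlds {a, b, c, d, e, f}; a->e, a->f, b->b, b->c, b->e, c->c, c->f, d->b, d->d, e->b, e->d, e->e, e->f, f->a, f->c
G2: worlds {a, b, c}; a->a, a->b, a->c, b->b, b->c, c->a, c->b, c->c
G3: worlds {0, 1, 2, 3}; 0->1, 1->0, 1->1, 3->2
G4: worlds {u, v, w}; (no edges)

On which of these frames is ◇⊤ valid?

Frame correspondent (Sahlqvist): ∀x ∃y Rxy — i.e. seriality.
G1: condition met.
G2: condition met.
G3: fails — world 2 has no successor.
G4: fails — world u has no successor.
Valid on: G1, G2.

G1, G2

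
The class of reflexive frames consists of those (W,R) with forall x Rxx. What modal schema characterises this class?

The condition is reflexivity. The T schema □r → r defines it.
Suppose □r→r is valid. At any x set V(r)={w : Rxw}. Then □r holds at x, so r holds at x, i.e. Rxx.

□r → r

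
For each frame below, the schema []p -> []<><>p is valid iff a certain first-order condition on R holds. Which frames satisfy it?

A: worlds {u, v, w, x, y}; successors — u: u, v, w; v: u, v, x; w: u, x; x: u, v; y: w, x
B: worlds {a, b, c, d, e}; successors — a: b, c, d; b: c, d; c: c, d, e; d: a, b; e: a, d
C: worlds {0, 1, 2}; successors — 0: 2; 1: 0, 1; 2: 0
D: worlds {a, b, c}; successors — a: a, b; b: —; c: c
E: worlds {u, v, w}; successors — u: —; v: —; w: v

A, B, C

The schema corresponds to a generalized confluence (Geach) condition: forall x forall z (xRz -> exists w (xRw & z R^2 w)).
A: condition met.
B: condition met.
C: condition met.
D: fails — aRb but no w with aRw and bR²w.
E: fails — wRv but no t with wRt and vR²t.
Valid on: A, B, C.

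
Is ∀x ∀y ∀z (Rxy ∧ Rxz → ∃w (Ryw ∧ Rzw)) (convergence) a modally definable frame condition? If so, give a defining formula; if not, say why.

Yes: it is convergence, defined by the .2 schema ◇□p → □◇p.

Yes — defined by ◇□p → □◇p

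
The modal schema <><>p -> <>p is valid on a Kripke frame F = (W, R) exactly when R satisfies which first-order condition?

Transitivity

This is frame-equivalent to □p → □□p (substitute ¬p for p and contrapose).
Suppose □p→□□p is valid. Take Rxy, Ryz and set V(p)={w : Rxw}. Then □p at x, so □□p at x, so □p at y, so p at z, i.e. Rxz.
Conversely, any frame satisfying forall x forall y forall z (Rxy & Ryz -> Rxz) validates the schema.
So the correspondent is transitivity.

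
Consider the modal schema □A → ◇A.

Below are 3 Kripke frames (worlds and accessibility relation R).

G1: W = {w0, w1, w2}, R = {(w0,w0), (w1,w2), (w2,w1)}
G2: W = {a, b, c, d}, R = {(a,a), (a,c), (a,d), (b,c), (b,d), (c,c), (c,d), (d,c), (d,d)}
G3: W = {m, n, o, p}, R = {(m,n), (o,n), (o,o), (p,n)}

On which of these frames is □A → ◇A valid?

G1, G2

The schema corresponds to seriality: ∀x ∃y Rxy.
G1: ✓.
G2: ✓.
G3: fails — world n has no successor.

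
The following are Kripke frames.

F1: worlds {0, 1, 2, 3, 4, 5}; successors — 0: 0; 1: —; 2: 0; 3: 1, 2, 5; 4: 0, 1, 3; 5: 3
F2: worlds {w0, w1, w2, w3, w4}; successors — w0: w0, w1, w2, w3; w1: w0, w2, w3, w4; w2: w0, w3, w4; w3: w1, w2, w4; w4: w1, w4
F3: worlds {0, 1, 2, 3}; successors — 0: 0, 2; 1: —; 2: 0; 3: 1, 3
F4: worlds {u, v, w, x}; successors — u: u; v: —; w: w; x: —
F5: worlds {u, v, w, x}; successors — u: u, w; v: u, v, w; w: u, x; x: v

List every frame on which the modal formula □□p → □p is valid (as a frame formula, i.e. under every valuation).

F2, F3, F4

Frame correspondent (Sahlqvist): ∀x ∀y (Rxy → ∃z (Rxz ∧ Rzy)) — i.e. density.
F1: fails — R32 but no z with R3z and Rz2.
F2: holds.
F3: holds.
F4: holds.
F5: fails — Rwx but no z with Rwz and Rzx.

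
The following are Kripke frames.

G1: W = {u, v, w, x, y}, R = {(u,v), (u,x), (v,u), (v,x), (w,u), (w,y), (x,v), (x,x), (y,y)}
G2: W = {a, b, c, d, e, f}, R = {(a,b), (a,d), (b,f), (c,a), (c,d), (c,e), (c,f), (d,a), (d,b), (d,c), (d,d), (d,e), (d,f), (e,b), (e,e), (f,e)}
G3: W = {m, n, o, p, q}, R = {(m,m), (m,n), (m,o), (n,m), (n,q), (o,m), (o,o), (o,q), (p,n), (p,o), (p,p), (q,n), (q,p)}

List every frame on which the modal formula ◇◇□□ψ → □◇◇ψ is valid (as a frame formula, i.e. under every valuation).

G2, G3

Frame correspondent (Sahlqvist): ∀x ∀y ∀z ((xR²y ∧ xRz) → ∃w (yR²w ∧ zR²w)) — i.e. a generalized confluence (Geach) condition.
G1: fails — wR²v, wRy but no t with vR²t and yR²t.
G2: satisfies the condition.
G3: satisfies the condition.
Valid on: G2, G3.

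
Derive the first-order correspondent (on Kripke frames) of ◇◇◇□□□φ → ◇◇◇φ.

This is a Sahlqvist (Geach-type) schema ◇^3□^3φ → □^0◇^3φ.
Minimal-valuation argument: fix x; take any y with xR^3y and any z with xR^0z. Set V(φ) to the set of worlds R-reachable from y in exactly 3 steps. Then □^3φ holds at y, so the antecedent holds at x; validity forces ◇^3φ at z, giving a w with zR^3w and yR^3w.
First-order correspondent: ∀x ∀y (xR³y → ∃w (yR³w ∧ xR³w)).

∀x ∀y (xR³y → ∃w (yR³w ∧ xR³w))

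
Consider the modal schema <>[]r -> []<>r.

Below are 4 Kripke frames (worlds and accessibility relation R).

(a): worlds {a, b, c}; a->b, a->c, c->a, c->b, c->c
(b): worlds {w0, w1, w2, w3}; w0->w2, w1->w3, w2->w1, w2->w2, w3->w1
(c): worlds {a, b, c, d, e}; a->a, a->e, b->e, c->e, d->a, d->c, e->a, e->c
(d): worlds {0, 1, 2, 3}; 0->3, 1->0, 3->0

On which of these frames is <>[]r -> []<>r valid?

The schema corresponds to convergence: forall x forall y forall z (Rxy & Rxz -> exists w (Ryw & Rzw)).
(a): fails — Rab and Rab but b and b have no common successor.
(b): fails — Rw2w2 and Rw2w1 but w2 and w1 have no common successor.
(c): holds.
(d): holds.
Valid on: (c), (d).

(c), (d)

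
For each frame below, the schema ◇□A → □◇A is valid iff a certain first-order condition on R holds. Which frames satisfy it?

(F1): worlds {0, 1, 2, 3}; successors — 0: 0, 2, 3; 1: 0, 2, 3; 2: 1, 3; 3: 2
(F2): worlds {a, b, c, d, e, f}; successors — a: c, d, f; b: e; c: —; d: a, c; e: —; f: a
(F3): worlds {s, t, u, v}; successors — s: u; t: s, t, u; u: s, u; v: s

The schema corresponds to convergence: ∀x ∀y ∀z (Rxy ∧ Rxz → ∃w (Ryw ∧ Rzw)).
(F1): fails — R02 and R03 but 2 and 3 have no common successor.
(F2): fails — Rac and Rac but c and c have no common successor.
(F3): holds.
Valid on: (F3).

(F3)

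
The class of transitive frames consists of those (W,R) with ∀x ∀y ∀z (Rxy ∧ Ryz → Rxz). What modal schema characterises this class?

□q → □□q

This is transitivity; the standard corresponding axiom is 4: □q → □□q.
Suppose □q→□□q is valid. Take Rxy, Ryz and set V(q)={w : Rxw}. Then □q at x, so □□q at x, so □q at y, so q at z, i.e. Rxz.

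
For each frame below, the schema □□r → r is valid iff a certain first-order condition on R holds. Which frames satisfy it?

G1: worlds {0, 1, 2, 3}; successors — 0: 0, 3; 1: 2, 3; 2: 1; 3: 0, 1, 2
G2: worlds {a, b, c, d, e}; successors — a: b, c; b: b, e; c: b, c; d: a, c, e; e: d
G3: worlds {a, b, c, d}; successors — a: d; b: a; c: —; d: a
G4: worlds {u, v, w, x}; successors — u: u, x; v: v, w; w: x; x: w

The schema corresponds to a generalized confluence (Geach) condition: ∀x ∃w (xR²w ∧ x = w).
G1: holds.
G2: fails — at a but no w with aR²w and a=w.
G3: fails — at b but no w with bR²w and b=w.
G4: holds.
Valid on: G1, G4.

G1, G4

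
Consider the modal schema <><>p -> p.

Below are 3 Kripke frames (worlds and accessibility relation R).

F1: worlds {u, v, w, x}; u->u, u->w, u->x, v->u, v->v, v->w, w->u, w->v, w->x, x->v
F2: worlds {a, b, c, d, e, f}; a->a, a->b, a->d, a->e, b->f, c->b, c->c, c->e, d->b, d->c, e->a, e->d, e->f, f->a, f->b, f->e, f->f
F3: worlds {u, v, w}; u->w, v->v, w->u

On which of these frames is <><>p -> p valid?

Frame correspondent (Sahlqvist): forall x forall y (x R^2 y -> exists w (y = w & x = w)) — i.e. a generalized confluence (Geach) condition.
F1: fails — uR²v but v ≠ u.
F2: fails — aR²b but b ≠ a.
F3: ✓.
Valid on: F3.

F3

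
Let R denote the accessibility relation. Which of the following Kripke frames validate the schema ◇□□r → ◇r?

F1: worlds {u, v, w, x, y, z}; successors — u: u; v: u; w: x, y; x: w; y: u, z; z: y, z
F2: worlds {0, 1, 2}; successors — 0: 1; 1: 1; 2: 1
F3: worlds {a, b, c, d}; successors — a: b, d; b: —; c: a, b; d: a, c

Frame correspondent (Sahlqvist): ∀x ∀y (xRy → ∃w (yR²w ∧ xRw)) — i.e. a generalized confluence (Geach) condition.
F1: satisfies the condition.
F2: satisfies the condition.
F3: fails — aRb but no w with bR²w and aRw.
Valid on: F1, F2.

F1, F2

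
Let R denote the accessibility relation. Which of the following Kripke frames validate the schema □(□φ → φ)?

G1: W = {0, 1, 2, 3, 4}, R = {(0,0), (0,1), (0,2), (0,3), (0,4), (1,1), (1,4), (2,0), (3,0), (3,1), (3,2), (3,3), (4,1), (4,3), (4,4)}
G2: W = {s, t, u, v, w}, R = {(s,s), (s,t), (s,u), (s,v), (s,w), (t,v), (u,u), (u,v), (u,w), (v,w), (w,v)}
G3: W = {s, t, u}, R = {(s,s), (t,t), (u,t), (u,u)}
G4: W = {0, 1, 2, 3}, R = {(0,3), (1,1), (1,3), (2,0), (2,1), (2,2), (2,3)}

The schema corresponds to shift-reflexivity: ∀x ∀y (Rxy → Ryy).
G1: fails — R32 but not R22.
G2: fails — Ruv but not Rvv.
G3: condition met.
G4: fails — R23 but not R33.

G3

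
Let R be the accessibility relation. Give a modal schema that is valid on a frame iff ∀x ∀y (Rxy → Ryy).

This is shift-reflexivity; the standard corresponding axiom is T□: □(□q → q).
Suppose □(□q→q) is valid. Take Rxy and set V(q)={w : Ryw}. Then at y, □q holds; since □(□q→q) at x, □q→q at y, so q at y, i.e. Ryy.

□(□q → q)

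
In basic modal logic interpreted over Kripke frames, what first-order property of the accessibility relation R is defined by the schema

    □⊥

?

□⊥ is valid iff no world has any successor (otherwise □⊥ fails at any world with one).

emptiness of R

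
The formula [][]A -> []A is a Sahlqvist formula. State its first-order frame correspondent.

Suppose □□A→□A is valid. Take Rxy and set V(A)={w : xR²w}. Then □□A at x, so □A at x, so A at y, i.e. ∃z(Rxz∧Rzy).
Conversely, on a frame with density the schema holds at every world under every valuation.
So the correspondent is density.

density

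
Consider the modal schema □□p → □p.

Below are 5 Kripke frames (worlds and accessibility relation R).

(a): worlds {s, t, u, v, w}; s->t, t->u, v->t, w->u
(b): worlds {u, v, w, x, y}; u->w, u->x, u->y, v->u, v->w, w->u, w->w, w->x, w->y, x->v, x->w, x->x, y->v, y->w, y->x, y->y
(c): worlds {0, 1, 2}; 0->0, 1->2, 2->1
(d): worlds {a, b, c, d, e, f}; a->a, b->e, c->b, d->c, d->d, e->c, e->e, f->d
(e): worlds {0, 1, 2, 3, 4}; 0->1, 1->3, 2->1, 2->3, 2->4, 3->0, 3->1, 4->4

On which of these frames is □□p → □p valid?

Frame correspondent (Sahlqvist): ∀x ∀y (Rxy → ∃z (Rxz ∧ Rzy)) — i.e. density.
(a): fails — Rtu but no z with Rtz and Rzu.
(b): ✓.
(c): fails — R12 but no z with R1z and Rz2.
(d): fails — Rcb but no z with Rcz and Rzb.
(e): fails — R01 but no z with R0z and Rz1.

(b)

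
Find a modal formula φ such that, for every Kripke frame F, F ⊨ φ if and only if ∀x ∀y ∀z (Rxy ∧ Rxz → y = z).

◇r → □r

This is partial functionality; the standard corresponding axiom is CD: ◇r → □r.
Suppose ◇r→□r is valid. Take Rxy, Rxz and set V(r)={y}. Then ◇r at x, so □r at x, so r at z, i.e. z=y.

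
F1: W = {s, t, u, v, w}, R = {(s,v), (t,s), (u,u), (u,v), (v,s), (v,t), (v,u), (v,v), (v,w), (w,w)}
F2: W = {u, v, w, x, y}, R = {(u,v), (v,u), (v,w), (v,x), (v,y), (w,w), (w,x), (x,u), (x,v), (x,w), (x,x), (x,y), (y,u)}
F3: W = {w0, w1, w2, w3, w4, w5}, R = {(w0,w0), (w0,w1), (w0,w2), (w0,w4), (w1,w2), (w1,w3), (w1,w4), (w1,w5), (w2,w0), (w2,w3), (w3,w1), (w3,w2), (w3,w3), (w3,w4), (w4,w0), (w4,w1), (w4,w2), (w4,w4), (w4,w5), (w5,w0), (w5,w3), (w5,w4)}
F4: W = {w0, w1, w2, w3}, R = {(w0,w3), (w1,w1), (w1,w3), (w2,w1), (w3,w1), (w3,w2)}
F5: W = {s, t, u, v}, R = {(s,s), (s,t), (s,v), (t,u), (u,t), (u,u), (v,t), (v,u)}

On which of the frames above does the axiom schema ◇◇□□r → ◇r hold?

This is the axiom for a generalized confluence (Geach) condition; its first-order frame correspondent is ∀x ∀y (xR²y → ∃w (yR²w ∧ xRw)).
F1: fails — sR²w but no w* with wR²w* and sRw*.
F2: fails — uR²u but no t with uR²t and uRt.
F3: satisfies the condition.
F4: satisfies the condition.
F5: satisfies the condition.

F3, F4, F5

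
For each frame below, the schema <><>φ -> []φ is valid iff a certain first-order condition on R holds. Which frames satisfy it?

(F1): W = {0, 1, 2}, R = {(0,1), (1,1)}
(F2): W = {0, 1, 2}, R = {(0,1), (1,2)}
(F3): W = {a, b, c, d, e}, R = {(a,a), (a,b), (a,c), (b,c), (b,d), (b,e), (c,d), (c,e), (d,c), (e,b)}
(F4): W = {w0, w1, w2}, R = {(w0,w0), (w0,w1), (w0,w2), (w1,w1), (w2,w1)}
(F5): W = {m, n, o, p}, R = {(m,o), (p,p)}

(F1), (F5)

This is the axiom for a generalized confluence (Geach) condition; its first-order frame correspondent is forall x forall y forall z ((x R^2 y & xRz) -> exists w (y = w & z = w)).
(F1): holds.
(F2): fails — 0R²2, 0R1 but 2 ≠ 1.
(F3): fails — aR²a, aRb but a ≠ b.
(F4): fails — w0R²w0, w0Rw1 but w0 ≠ w1.
(F5): holds.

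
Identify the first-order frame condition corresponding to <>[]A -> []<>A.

Suppose ◇□A→□◇A is valid. Take Rxy, Rxz and set V(A)={w : Ryw}. Then □A at y so ◇□A at x, so □◇A at x, so ◇A at z, giving w with Rzw and Ryw.

Convergence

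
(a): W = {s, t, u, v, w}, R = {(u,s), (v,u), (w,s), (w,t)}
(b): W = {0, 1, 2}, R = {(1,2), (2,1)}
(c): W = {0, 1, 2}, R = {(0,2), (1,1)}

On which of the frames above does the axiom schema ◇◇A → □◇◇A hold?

(c)

Frame correspondent (Sahlqvist): ∀x ∀y ∀z ((xR²y ∧ xRz) → ∃w (y = w ∧ zR²w)) — i.e. a generalized confluence (Geach) condition.
(a): fails — vR²s, vRu but no w* with s=w* and uR²w*.
(b): fails — 1R²1, 1R2 but no w with 1=w and 2R²w.
(c): ✓.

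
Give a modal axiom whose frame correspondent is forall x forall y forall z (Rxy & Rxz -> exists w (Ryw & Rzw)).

A defining formula is ◇□ψ → □◇ψ (the .2 axiom).
Suppose ◇□ψ→□◇ψ is valid. Take Rxy, Rxz and set V(ψ)={w : Ryw}. Then □ψ at y so ◇□ψ at x, so □◇ψ at x, so ◇ψ at z, giving w with Rzw and Ryw.

◇□ψ → □◇ψ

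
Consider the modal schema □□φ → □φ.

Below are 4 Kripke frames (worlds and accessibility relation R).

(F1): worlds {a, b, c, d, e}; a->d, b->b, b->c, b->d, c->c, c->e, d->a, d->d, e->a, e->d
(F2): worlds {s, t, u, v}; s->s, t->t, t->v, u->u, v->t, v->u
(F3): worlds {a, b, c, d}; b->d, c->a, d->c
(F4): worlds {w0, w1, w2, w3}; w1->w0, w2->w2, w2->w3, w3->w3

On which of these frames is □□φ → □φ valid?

Frame correspondent (Sahlqvist): ∀x ∀y (Rxy → ∃z (Rxz ∧ Rzy)) — i.e. density.
(F1): holds.
(F2): holds.
(F3): fails — Rca but no z with Rcz and Rza.
(F4): fails — Rw1w0 but no z with Rw1z and Rzw0.

(F1), (F2)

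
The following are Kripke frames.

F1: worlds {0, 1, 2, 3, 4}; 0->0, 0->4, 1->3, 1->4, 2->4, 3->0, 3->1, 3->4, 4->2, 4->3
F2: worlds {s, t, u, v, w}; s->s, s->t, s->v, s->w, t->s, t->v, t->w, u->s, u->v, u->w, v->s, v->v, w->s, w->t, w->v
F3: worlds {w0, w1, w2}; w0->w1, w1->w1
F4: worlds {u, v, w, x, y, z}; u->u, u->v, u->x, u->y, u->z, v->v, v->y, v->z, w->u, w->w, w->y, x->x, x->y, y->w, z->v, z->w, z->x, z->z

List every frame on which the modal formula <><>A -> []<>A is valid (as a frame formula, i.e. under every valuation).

F3

The schema corresponds to a generalized confluence (Geach) condition: forall x forall y forall z ((x R^2 y & xRz) -> exists w (y = w & zRw)).
F1: fails — 0R²0, 0R4 but no w with 0=w and 4Rw.
F2: fails — sR²t, sRt but no w* with t=w* and tRw*.
F3: satisfies the condition.
F4: fails — uR²u, uRv but no t with u=t and vRt.
Valid on: F3.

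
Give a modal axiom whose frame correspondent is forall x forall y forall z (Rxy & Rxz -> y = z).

◇s → □s

A defining formula is ◇s → □s (the CD axiom).
Suppose ◇s→□s is valid. Take Rxy, Rxz and set V(s)={y}. Then ◇s at x, so □s at x, so s at z, i.e. z=y.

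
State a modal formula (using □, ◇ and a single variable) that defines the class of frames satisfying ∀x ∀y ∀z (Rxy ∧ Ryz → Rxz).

The condition is transitivity. The 4 schema □s → □□s defines it.

□s → □□s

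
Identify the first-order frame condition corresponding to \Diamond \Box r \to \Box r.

Replacing r by ¬r and contraposing gives the equivalent schema ◇r → □◇r.
Suppose ◇r→□◇r is valid. Take Rxy, Rxz and set V(r)={y}. Then ◇r at x, so □◇r at x, so ◇r at z, so some w with Rzw has r; w=y, i.e. Rzy. By symmetry of the argument, Ryz.

the Euclidean property: \forall x \forall y \forall z (Rxy \wedge Rxz \to Ryz)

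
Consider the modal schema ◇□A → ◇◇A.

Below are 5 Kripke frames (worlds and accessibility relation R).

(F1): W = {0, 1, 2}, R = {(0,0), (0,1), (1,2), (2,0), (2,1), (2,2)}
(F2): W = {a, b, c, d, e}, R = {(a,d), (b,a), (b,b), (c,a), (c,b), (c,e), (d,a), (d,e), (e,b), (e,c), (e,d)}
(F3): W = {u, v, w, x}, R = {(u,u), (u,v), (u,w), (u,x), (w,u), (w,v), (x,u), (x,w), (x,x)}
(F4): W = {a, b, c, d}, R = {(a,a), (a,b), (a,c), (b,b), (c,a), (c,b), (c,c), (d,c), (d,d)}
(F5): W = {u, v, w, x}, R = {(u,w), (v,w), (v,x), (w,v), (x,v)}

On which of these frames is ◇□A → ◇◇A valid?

(F1), (F2), (F4), (F5)

Frame correspondent (Sahlqvist): ∀x ∀y (xRy → ∃w (yRw ∧ xR²w)) — i.e. a generalized confluence (Geach) condition.
(F1): holds.
(F2): holds.
(F3): fails — uRv but no t with vRt and uR²t.
(F4): holds.
(F5): holds.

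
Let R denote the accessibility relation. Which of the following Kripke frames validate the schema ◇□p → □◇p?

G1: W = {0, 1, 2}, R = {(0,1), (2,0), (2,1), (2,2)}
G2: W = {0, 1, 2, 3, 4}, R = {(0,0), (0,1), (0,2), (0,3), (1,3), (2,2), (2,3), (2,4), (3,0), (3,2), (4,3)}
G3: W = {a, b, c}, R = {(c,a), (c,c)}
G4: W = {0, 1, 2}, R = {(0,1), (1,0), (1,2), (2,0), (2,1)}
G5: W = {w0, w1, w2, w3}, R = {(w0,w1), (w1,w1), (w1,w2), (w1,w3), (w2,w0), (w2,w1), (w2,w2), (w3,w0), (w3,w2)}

G5

Frame correspondent (Sahlqvist): ∀x ∀y ∀z (Rxy ∧ Rxz → ∃w (Ryw ∧ Rzw)) — i.e. convergence.
G1: fails — R01 and R01 but 1 and 1 have no common successor.
G2: fails — R01 and R03 but 1 and 3 have no common successor.
G3: fails — Rca and Rca but a and a have no common successor.
G4: fails — R20 and R21 but 0 and 1 have no common successor.
G5: ✓.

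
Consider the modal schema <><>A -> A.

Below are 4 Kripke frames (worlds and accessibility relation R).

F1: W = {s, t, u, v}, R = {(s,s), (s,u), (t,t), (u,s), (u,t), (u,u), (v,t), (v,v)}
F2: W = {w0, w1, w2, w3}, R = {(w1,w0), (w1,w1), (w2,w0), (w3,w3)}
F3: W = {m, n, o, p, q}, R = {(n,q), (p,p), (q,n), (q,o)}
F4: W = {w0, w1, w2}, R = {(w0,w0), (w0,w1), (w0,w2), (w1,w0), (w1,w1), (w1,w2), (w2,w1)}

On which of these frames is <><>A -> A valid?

none

This is the axiom for a generalized confluence (Geach) condition; its first-order frame correspondent is forall x forall y (x R^2 y -> exists w (y = w & x = w)).
F1: fails — sR²t but t ≠ s.
F2: fails — w1R²w0 but w0 ≠ w1.
F3: fails — nR²o but o ≠ n.
F4: fails — w0R²w1 but w1 ≠ w0.
Valid on no frame.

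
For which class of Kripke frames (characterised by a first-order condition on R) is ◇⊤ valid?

◇⊤ holds at w iff w has a successor, so frame-validity of ◇⊤ is exactly seriality. Equivalently via □p → ◇p:
Suppose □p→◇p is valid. At any x set V(p)=W. Then □p at x, so ◇p at x, so x has a successor.
Conversely, on a frame with seriality the schema holds at every world under every valuation.
Frame condition: ∀x ∃y Rxy.

Seriality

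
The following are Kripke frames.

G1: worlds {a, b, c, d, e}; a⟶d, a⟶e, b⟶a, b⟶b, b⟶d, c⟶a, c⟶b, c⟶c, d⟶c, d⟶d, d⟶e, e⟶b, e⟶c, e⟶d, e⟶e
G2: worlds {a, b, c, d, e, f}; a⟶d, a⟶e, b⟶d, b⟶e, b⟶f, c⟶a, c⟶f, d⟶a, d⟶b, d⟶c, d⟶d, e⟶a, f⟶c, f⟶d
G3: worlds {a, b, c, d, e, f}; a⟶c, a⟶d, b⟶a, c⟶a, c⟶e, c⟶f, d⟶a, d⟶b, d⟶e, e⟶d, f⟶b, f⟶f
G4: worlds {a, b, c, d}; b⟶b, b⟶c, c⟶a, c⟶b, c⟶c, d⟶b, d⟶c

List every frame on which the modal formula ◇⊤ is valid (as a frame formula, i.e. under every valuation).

G1, G2, G3

This is the axiom for seriality; its first-order frame correspondent is ∀x ∃y Rxy.
G1: condition met.
G2: condition met.
G3: condition met.
G4: fails — world a has no successor.
Valid on: G1, G2, G3.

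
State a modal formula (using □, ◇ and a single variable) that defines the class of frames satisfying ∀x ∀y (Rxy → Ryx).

A defining formula is q → □◇q (the B axiom).
Suppose q→□◇q is valid. Take Rxy and set V(q)={x}. Then q at x, so □◇q at x, so ◇q at y, so some z with Ryz has q; z=x, i.e. Ryx.

q → □◇q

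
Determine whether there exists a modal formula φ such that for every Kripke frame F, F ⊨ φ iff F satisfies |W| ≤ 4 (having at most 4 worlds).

Any modally definable frame class is closed under disjoint unions.
Any modal formula valid on each of 5 disjoint one-world frames is valid on their disjoint union (validity is preserved under disjoint unions). Each one-world frame has |W|=1≤4, but the union has |W|=5.
Hence having at most 4 worlds is not modally definable.

No — not modally definable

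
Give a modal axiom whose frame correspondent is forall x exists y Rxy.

□s → ◇s

The condition is seriality. The D schema □s → ◇s defines it.
Suppose □s→◇s is valid. At any x set V(s)=W. Then □s at x, so ◇s at x, so x has a successor.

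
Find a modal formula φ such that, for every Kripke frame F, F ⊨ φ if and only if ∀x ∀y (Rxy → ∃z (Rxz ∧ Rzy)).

□□q → □q

A defining formula is □□q → □q (the C4 axiom).
Suppose □□q→□q is valid. Take Rxy and set V(q)={w : xR²w}. Then □□q at x, so □q at x, so q at y, i.e. ∃z(Rxz∧Rzy).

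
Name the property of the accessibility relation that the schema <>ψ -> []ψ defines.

This is the CD axiom.
Its frame correspondent is partial functionality — forall x forall y forall z (Rxy & Rxz -> y = z).

partial functionality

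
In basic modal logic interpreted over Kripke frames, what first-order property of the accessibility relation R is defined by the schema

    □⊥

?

emptiness of R: ∀x ∀y ¬Rxy

□⊥ is valid iff no world has any successor (otherwise □⊥ fails at any world with one).
Conversely, any frame satisfying ∀x ∀y ¬Rxy validates the schema.
So the correspondent is emptiness of R.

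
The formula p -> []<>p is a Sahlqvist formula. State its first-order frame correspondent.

This schema is the B axiom.
Its frame correspondent is symmetry — forall x forall y (Rxy -> Ryx).

symmetry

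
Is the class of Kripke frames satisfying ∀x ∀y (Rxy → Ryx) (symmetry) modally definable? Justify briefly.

The condition is symmetry. A defining modal formula is q → □◇q.
Suppose q→□◇q is valid. Take Rxy and set V(q)={x}. Then q at x, so □◇q at x, so ◇q at y, so some z with Ryz has q; z=x, i.e. Ryx.

Definable; q → □◇q defines it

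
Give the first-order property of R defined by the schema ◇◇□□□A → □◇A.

This is a Sahlqvist (Geach-type) schema ◇^2□^3A → □^1◇^1A.
Minimal-valuation argument: fix x; take any y with xR^2y and any z with xR^1z. Set V(A) to the set of worlds R-reachable from y in exactly 3 steps. Then □^3A holds at y, so the antecedent holds at x; validity forces ◇^1A at z, giving a w with zR^1w and yR^3w.
First-order correspondent: ∀x ∀y ∀z ((xR²y ∧ xRz) → ∃w (yR³w ∧ zRw)).

∀x ∀y ∀z ((xR²y ∧ xRz) → ∃w (yR³w ∧ zRw))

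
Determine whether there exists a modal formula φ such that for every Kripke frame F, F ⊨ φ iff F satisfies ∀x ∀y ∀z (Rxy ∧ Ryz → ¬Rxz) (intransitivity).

No

Any modally definable frame class is closed under surjective bounded morphisms.
The 3-cycle (worlds a,b,c with a→b→c→a) is intransitive. Mapping every world to a single reflexive point • is a surjective bounded morphism; the reflexive point is not intransitive (R••∧R•• but R••).
So the class is not modally definable.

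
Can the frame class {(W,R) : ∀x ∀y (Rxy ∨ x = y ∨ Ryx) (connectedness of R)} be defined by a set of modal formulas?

If a class were modally definable it would be closed under disjoint unions (Goldblatt–Thomason).
Take 2 disjoint single-world reflexive frames: each is trivially connected, but their disjoint union has 2 worlds with no edge between distinct components, so it is not connected.
So no modal formula (or set of formulas) defines exactly the connected frames.

No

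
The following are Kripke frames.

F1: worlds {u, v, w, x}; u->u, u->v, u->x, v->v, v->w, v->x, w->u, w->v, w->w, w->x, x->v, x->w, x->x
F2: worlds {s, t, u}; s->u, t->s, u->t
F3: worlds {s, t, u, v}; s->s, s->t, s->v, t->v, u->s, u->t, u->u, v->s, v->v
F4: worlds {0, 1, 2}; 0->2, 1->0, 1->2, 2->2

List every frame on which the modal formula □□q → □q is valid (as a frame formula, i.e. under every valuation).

F1, F3

The schema corresponds to density: ∀x ∀y (Rxy → ∃z (Rxz ∧ Rzy)).
F1: condition met.
F2: fails — Rsu but no z with Rsz and Rzu.
F3: condition met.
F4: fails — R10 but no z with R1z and Rz0.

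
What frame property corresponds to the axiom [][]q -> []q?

density

This is the C4 axiom.
Its frame correspondent is density — forall x forall y (Rxy -> exists z (Rxz & Rzy)).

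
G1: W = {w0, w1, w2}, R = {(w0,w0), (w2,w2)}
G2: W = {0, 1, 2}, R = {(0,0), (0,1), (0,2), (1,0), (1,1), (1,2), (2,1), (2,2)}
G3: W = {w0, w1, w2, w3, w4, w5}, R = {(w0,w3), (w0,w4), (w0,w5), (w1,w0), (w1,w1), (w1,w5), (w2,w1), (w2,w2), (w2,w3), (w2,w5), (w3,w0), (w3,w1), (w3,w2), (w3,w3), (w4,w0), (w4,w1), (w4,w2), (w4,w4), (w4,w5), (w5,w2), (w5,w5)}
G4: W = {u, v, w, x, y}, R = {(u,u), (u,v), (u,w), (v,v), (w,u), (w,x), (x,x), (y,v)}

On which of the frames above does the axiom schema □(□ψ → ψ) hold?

Frame correspondent (Sahlqvist): ∀x ∀y (Rxy → Ryy) — i.e. shift-reflexivity.
G1: holds.
G2: holds.
G3: fails — Rw1w0 but not Rw0w0.
G4: fails — Ruw but not Rww.
Valid on: G1, G2.

G1, G2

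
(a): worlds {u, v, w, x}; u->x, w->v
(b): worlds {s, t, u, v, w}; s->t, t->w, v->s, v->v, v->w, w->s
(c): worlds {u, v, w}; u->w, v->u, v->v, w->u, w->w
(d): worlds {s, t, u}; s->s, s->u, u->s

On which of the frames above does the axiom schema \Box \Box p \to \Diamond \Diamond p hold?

This is the axiom for a generalized confluence (Geach) condition; its first-order frame correspondent is \forall x \exists w (x R^2 w \wedge x R^2 w).
(a): fails — at u but no t with uR²t and uR²t.
(b): fails — at u but no w* with uR²w* and uR²w*.
(c): ✓.
(d): fails — at t but no w with tR²w and tR²w.
Valid on: (c).

(c)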